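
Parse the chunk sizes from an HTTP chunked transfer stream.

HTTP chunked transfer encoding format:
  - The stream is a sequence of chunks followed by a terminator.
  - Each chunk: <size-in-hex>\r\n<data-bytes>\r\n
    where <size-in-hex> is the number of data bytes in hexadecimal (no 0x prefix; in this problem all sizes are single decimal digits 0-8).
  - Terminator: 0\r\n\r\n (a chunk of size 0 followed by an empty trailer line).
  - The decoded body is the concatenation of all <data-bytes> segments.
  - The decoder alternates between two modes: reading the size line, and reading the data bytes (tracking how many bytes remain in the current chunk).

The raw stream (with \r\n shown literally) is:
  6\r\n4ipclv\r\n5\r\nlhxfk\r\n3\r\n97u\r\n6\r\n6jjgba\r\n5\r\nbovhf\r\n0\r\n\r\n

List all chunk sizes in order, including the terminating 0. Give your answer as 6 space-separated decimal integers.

Answer: 6 5 3 6 5 0

Derivation:
Chunk 1: stream[0..1]='6' size=0x6=6, data at stream[3..9]='4ipclv' -> body[0..6], body so far='4ipclv'
Chunk 2: stream[11..12]='5' size=0x5=5, data at stream[14..19]='lhxfk' -> body[6..11], body so far='4ipclvlhxfk'
Chunk 3: stream[21..22]='3' size=0x3=3, data at stream[24..27]='97u' -> body[11..14], body so far='4ipclvlhxfk97u'
Chunk 4: stream[29..30]='6' size=0x6=6, data at stream[32..38]='6jjgba' -> body[14..20], body so far='4ipclvlhxfk97u6jjgba'
Chunk 5: stream[40..41]='5' size=0x5=5, data at stream[43..48]='bovhf' -> body[20..25], body so far='4ipclvlhxfk97u6jjgbabovhf'
Chunk 6: stream[50..51]='0' size=0 (terminator). Final body='4ipclvlhxfk97u6jjgbabovhf' (25 bytes)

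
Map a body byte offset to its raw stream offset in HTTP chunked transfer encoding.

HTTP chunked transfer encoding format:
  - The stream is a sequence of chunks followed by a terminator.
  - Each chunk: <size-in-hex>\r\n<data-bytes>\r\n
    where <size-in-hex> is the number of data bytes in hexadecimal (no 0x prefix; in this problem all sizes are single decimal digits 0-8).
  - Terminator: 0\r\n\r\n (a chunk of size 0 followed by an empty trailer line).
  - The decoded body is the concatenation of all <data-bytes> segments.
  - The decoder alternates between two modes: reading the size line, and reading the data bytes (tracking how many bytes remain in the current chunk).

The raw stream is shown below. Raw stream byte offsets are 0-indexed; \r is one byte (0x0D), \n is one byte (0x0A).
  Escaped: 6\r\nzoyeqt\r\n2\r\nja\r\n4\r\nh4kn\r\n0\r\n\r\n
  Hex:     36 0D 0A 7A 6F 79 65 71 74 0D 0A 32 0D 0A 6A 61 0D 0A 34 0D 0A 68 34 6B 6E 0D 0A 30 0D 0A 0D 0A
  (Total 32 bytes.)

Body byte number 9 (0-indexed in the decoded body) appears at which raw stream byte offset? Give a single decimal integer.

Chunk 1: stream[0..1]='6' size=0x6=6, data at stream[3..9]='zoyeqt' -> body[0..6], body so far='zoyeqt'
Chunk 2: stream[11..12]='2' size=0x2=2, data at stream[14..16]='ja' -> body[6..8], body so far='zoyeqtja'
Chunk 3: stream[18..19]='4' size=0x4=4, data at stream[21..25]='h4kn' -> body[8..12], body so far='zoyeqtjah4kn'
Chunk 4: stream[27..28]='0' size=0 (terminator). Final body='zoyeqtjah4kn' (12 bytes)
Body byte 9 at stream offset 22

Answer: 22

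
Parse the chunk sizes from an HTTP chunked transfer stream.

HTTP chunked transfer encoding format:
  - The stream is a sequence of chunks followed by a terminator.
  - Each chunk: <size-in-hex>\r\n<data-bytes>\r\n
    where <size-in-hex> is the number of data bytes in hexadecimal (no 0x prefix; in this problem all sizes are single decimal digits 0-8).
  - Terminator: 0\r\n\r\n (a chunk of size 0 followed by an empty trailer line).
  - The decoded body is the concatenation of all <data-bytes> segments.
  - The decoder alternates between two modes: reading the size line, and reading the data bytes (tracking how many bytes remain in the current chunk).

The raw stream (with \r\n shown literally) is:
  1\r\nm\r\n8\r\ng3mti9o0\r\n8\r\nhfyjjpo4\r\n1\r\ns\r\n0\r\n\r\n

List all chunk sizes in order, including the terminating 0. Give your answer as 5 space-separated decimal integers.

Answer: 1 8 8 1 0

Derivation:
Chunk 1: stream[0..1]='1' size=0x1=1, data at stream[3..4]='m' -> body[0..1], body so far='m'
Chunk 2: stream[6..7]='8' size=0x8=8, data at stream[9..17]='g3mti9o0' -> body[1..9], body so far='mg3mti9o0'
Chunk 3: stream[19..20]='8' size=0x8=8, data at stream[22..30]='hfyjjpo4' -> body[9..17], body so far='mg3mti9o0hfyjjpo4'
Chunk 4: stream[32..33]='1' size=0x1=1, data at stream[35..36]='s' -> body[17..18], body so far='mg3mti9o0hfyjjpo4s'
Chunk 5: stream[38..39]='0' size=0 (terminator). Final body='mg3mti9o0hfyjjpo4s' (18 bytes)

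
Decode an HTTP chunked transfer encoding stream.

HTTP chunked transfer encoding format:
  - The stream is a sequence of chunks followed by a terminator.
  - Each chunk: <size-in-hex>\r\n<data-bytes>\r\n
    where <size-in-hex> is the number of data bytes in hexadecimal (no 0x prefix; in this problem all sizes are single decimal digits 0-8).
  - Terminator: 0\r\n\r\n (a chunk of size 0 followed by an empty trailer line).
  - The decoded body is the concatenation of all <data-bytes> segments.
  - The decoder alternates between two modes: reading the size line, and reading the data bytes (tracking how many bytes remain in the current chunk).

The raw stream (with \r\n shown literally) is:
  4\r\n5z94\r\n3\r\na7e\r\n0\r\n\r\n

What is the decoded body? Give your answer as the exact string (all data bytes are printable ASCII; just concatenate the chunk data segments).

Chunk 1: stream[0..1]='4' size=0x4=4, data at stream[3..7]='5z94' -> body[0..4], body so far='5z94'
Chunk 2: stream[9..10]='3' size=0x3=3, data at stream[12..15]='a7e' -> body[4..7], body so far='5z94a7e'
Chunk 3: stream[17..18]='0' size=0 (terminator). Final body='5z94a7e' (7 bytes)

Answer: 5z94a7e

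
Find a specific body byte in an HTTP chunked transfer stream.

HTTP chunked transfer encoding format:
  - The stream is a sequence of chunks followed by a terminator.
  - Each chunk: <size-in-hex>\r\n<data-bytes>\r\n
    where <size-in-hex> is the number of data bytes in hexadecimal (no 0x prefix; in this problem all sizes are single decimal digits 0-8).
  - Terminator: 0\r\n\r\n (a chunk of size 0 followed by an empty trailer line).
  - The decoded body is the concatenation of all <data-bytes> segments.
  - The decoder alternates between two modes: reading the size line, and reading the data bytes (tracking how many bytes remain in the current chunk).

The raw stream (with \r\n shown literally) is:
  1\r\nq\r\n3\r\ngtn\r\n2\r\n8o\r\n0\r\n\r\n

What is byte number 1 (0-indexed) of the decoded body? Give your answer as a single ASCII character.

Chunk 1: stream[0..1]='1' size=0x1=1, data at stream[3..4]='q' -> body[0..1], body so far='q'
Chunk 2: stream[6..7]='3' size=0x3=3, data at stream[9..12]='gtn' -> body[1..4], body so far='qgtn'
Chunk 3: stream[14..15]='2' size=0x2=2, data at stream[17..19]='8o' -> body[4..6], body so far='qgtn8o'
Chunk 4: stream[21..22]='0' size=0 (terminator). Final body='qgtn8o' (6 bytes)
Body byte 1 = 'g'

Answer: g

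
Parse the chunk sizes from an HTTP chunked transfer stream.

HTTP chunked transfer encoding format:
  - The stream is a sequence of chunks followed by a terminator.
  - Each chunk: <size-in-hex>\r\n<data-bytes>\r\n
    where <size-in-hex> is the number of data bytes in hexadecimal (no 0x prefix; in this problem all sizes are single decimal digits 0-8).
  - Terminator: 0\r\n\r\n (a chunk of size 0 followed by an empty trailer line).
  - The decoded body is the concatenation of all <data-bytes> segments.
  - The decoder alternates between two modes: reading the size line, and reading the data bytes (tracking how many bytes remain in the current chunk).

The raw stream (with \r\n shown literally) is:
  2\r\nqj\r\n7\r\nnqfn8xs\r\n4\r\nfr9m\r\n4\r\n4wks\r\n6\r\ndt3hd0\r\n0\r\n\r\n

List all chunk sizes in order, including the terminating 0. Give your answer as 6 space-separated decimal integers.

Answer: 2 7 4 4 6 0

Derivation:
Chunk 1: stream[0..1]='2' size=0x2=2, data at stream[3..5]='qj' -> body[0..2], body so far='qj'
Chunk 2: stream[7..8]='7' size=0x7=7, data at stream[10..17]='nqfn8xs' -> body[2..9], body so far='qjnqfn8xs'
Chunk 3: stream[19..20]='4' size=0x4=4, data at stream[22..26]='fr9m' -> body[9..13], body so far='qjnqfn8xsfr9m'
Chunk 4: stream[28..29]='4' size=0x4=4, data at stream[31..35]='4wks' -> body[13..17], body so far='qjnqfn8xsfr9m4wks'
Chunk 5: stream[37..38]='6' size=0x6=6, data at stream[40..46]='dt3hd0' -> body[17..23], body so far='qjnqfn8xsfr9m4wksdt3hd0'
Chunk 6: stream[48..49]='0' size=0 (terminator). Final body='qjnqfn8xsfr9m4wksdt3hd0' (23 bytes)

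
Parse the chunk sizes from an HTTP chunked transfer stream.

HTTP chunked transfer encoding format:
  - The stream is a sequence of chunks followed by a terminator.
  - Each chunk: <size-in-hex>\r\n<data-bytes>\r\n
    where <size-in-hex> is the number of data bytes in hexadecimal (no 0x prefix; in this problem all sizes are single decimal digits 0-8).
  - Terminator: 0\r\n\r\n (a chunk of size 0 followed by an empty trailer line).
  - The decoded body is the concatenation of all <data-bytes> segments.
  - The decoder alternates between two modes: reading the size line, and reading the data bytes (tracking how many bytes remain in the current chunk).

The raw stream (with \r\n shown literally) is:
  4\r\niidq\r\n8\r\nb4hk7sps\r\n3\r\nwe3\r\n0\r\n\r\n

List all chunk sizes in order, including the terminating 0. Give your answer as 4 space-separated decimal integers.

Chunk 1: stream[0..1]='4' size=0x4=4, data at stream[3..7]='iidq' -> body[0..4], body so far='iidq'
Chunk 2: stream[9..10]='8' size=0x8=8, data at stream[12..20]='b4hk7sps' -> body[4..12], body so far='iidqb4hk7sps'
Chunk 3: stream[22..23]='3' size=0x3=3, data at stream[25..28]='we3' -> body[12..15], body so far='iidqb4hk7spswe3'
Chunk 4: stream[30..31]='0' size=0 (terminator). Final body='iidqb4hk7spswe3' (15 bytes)

Answer: 4 8 3 0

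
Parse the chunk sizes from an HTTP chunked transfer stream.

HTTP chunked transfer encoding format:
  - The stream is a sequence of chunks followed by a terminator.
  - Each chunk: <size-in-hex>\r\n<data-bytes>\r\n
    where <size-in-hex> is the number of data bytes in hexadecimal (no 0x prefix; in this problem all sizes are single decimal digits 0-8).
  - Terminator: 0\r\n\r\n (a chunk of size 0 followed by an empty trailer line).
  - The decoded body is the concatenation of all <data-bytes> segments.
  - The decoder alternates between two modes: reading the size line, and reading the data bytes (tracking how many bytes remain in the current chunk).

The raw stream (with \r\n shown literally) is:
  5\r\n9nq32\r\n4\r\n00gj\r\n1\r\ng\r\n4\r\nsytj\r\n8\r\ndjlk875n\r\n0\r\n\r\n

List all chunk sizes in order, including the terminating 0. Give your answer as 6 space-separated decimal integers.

Chunk 1: stream[0..1]='5' size=0x5=5, data at stream[3..8]='9nq32' -> body[0..5], body so far='9nq32'
Chunk 2: stream[10..11]='4' size=0x4=4, data at stream[13..17]='00gj' -> body[5..9], body so far='9nq3200gj'
Chunk 3: stream[19..20]='1' size=0x1=1, data at stream[22..23]='g' -> body[9..10], body so far='9nq3200gjg'
Chunk 4: stream[25..26]='4' size=0x4=4, data at stream[28..32]='sytj' -> body[10..14], body so far='9nq3200gjgsytj'
Chunk 5: stream[34..35]='8' size=0x8=8, data at stream[37..45]='djlk875n' -> body[14..22], body so far='9nq3200gjgsytjdjlk875n'
Chunk 6: stream[47..48]='0' size=0 (terminator). Final body='9nq3200gjgsytjdjlk875n' (22 bytes)

Answer: 5 4 1 4 8 0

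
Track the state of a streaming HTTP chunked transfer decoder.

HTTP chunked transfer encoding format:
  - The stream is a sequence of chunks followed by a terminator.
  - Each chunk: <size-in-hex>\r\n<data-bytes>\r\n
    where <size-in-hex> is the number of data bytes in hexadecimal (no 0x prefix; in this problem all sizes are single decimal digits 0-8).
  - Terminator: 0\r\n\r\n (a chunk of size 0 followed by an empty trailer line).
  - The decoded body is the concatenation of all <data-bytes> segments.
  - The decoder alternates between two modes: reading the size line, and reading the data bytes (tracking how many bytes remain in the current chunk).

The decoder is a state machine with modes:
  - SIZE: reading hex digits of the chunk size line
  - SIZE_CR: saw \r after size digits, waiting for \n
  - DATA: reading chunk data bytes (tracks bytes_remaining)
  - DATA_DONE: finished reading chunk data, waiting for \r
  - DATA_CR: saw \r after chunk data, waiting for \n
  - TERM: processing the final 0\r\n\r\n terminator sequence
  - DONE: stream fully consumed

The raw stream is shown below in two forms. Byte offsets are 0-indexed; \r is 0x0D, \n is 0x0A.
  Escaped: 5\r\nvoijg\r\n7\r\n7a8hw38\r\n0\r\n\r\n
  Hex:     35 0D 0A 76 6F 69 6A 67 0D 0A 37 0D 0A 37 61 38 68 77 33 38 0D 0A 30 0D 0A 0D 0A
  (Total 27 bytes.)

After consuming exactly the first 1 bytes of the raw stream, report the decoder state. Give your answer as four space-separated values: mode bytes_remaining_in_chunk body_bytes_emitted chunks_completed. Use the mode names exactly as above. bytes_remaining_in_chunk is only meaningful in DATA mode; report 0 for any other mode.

Byte 0 = '5': mode=SIZE remaining=0 emitted=0 chunks_done=0

Answer: SIZE 0 0 0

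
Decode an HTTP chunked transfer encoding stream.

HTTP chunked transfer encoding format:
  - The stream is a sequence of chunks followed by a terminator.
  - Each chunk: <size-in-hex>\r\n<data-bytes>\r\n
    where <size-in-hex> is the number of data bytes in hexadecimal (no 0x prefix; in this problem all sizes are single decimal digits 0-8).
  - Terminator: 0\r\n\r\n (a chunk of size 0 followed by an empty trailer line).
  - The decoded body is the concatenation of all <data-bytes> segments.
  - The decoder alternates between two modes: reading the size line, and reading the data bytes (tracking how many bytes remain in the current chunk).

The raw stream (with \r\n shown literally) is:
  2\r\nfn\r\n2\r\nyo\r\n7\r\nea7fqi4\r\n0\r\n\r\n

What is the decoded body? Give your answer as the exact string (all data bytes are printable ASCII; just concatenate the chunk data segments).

Chunk 1: stream[0..1]='2' size=0x2=2, data at stream[3..5]='fn' -> body[0..2], body so far='fn'
Chunk 2: stream[7..8]='2' size=0x2=2, data at stream[10..12]='yo' -> body[2..4], body so far='fnyo'
Chunk 3: stream[14..15]='7' size=0x7=7, data at stream[17..24]='ea7fqi4' -> body[4..11], body so far='fnyoea7fqi4'
Chunk 4: stream[26..27]='0' size=0 (terminator). Final body='fnyoea7fqi4' (11 bytes)

Answer: fnyoea7fqi4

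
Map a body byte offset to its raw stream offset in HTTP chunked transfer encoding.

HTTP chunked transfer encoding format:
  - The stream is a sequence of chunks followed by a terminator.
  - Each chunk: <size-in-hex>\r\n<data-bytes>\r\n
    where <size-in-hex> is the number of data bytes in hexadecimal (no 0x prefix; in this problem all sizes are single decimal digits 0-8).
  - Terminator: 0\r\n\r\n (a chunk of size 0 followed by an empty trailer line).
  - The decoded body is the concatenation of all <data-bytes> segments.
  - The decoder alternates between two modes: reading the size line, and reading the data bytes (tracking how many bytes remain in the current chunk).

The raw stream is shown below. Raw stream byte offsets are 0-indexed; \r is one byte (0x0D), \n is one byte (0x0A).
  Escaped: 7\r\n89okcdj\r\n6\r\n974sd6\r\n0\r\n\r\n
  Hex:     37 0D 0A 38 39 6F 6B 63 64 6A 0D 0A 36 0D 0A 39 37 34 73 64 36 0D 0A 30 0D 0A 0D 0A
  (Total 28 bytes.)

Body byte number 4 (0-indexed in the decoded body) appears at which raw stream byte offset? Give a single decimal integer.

Answer: 7

Derivation:
Chunk 1: stream[0..1]='7' size=0x7=7, data at stream[3..10]='89okcdj' -> body[0..7], body so far='89okcdj'
Chunk 2: stream[12..13]='6' size=0x6=6, data at stream[15..21]='974sd6' -> body[7..13], body so far='89okcdj974sd6'
Chunk 3: stream[23..24]='0' size=0 (terminator). Final body='89okcdj974sd6' (13 bytes)
Body byte 4 at stream offset 7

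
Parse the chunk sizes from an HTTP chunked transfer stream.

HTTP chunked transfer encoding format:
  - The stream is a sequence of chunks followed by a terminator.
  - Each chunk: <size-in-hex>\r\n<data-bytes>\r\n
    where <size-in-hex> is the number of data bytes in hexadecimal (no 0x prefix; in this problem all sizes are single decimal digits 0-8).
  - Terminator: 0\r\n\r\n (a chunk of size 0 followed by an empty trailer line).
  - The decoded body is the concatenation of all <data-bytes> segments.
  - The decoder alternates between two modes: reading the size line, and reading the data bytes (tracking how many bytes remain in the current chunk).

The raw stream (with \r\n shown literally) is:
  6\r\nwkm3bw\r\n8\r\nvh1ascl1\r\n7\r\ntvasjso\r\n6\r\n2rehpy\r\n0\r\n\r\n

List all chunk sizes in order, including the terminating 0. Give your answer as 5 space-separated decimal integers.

Answer: 6 8 7 6 0

Derivation:
Chunk 1: stream[0..1]='6' size=0x6=6, data at stream[3..9]='wkm3bw' -> body[0..6], body so far='wkm3bw'
Chunk 2: stream[11..12]='8' size=0x8=8, data at stream[14..22]='vh1ascl1' -> body[6..14], body so far='wkm3bwvh1ascl1'
Chunk 3: stream[24..25]='7' size=0x7=7, data at stream[27..34]='tvasjso' -> body[14..21], body so far='wkm3bwvh1ascl1tvasjso'
Chunk 4: stream[36..37]='6' size=0x6=6, data at stream[39..45]='2rehpy' -> body[21..27], body so far='wkm3bwvh1ascl1tvasjso2rehpy'
Chunk 5: stream[47..48]='0' size=0 (terminator). Final body='wkm3bwvh1ascl1tvasjso2rehpy' (27 bytes)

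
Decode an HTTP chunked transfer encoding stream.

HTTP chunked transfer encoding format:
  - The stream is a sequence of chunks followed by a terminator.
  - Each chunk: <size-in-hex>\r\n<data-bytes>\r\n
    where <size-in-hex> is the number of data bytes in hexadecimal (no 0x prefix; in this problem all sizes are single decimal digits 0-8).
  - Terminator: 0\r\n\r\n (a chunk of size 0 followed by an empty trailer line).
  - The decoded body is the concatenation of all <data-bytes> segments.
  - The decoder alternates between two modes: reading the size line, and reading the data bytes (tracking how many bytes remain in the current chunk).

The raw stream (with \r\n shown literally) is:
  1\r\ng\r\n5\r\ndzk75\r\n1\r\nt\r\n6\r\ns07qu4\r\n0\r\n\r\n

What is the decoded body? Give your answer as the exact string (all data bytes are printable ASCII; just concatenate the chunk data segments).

Chunk 1: stream[0..1]='1' size=0x1=1, data at stream[3..4]='g' -> body[0..1], body so far='g'
Chunk 2: stream[6..7]='5' size=0x5=5, data at stream[9..14]='dzk75' -> body[1..6], body so far='gdzk75'
Chunk 3: stream[16..17]='1' size=0x1=1, data at stream[19..20]='t' -> body[6..7], body so far='gdzk75t'
Chunk 4: stream[22..23]='6' size=0x6=6, data at stream[25..31]='s07qu4' -> body[7..13], body so far='gdzk75ts07qu4'
Chunk 5: stream[33..34]='0' size=0 (terminator). Final body='gdzk75ts07qu4' (13 bytes)

Answer: gdzk75ts07qu4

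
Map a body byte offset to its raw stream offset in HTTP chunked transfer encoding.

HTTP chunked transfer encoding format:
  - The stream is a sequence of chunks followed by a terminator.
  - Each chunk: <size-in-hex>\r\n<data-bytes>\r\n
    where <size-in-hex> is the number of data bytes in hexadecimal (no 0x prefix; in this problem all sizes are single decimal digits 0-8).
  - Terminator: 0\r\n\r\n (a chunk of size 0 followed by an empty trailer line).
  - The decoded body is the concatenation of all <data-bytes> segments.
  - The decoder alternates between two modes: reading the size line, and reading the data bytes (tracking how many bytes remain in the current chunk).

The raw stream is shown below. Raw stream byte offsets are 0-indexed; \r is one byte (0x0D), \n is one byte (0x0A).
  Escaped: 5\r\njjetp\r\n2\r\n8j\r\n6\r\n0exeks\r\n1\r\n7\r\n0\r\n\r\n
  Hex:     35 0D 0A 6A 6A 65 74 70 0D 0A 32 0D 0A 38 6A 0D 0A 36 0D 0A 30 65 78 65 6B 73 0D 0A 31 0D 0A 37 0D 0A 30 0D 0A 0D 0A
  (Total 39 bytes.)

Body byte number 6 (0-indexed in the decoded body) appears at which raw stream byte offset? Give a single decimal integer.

Answer: 14

Derivation:
Chunk 1: stream[0..1]='5' size=0x5=5, data at stream[3..8]='jjetp' -> body[0..5], body so far='jjetp'
Chunk 2: stream[10..11]='2' size=0x2=2, data at stream[13..15]='8j' -> body[5..7], body so far='jjetp8j'
Chunk 3: stream[17..18]='6' size=0x6=6, data at stream[20..26]='0exeks' -> body[7..13], body so far='jjetp8j0exeks'
Chunk 4: stream[28..29]='1' size=0x1=1, data at stream[31..32]='7' -> body[13..14], body so far='jjetp8j0exeks7'
Chunk 5: stream[34..35]='0' size=0 (terminator). Final body='jjetp8j0exeks7' (14 bytes)
Body byte 6 at stream offset 14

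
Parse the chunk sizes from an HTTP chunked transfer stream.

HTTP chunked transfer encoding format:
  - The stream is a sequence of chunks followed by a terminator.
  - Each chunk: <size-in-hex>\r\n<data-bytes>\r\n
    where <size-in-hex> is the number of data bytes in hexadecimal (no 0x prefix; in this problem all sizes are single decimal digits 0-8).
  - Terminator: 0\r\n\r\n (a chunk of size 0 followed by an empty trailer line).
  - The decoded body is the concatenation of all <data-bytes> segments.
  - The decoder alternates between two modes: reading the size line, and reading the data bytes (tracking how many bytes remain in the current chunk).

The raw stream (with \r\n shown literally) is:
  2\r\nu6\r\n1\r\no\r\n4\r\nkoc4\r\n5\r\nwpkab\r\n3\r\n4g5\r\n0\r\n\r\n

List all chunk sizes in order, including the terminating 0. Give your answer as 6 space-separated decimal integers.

Chunk 1: stream[0..1]='2' size=0x2=2, data at stream[3..5]='u6' -> body[0..2], body so far='u6'
Chunk 2: stream[7..8]='1' size=0x1=1, data at stream[10..11]='o' -> body[2..3], body so far='u6o'
Chunk 3: stream[13..14]='4' size=0x4=4, data at stream[16..20]='koc4' -> body[3..7], body so far='u6okoc4'
Chunk 4: stream[22..23]='5' size=0x5=5, data at stream[25..30]='wpkab' -> body[7..12], body so far='u6okoc4wpkab'
Chunk 5: stream[32..33]='3' size=0x3=3, data at stream[35..38]='4g5' -> body[12..15], body so far='u6okoc4wpkab4g5'
Chunk 6: stream[40..41]='0' size=0 (terminator). Final body='u6okoc4wpkab4g5' (15 bytes)

Answer: 2 1 4 5 3 0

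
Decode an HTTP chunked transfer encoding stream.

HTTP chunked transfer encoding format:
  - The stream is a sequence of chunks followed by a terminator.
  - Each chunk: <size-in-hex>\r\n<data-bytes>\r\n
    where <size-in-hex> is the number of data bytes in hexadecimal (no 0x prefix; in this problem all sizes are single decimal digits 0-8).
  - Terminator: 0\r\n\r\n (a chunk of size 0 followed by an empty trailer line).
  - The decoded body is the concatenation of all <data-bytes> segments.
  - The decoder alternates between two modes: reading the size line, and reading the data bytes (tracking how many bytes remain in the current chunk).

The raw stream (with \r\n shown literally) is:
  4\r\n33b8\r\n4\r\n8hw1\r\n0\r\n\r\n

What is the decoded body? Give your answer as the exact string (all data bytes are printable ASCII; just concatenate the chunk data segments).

Chunk 1: stream[0..1]='4' size=0x4=4, data at stream[3..7]='33b8' -> body[0..4], body so far='33b8'
Chunk 2: stream[9..10]='4' size=0x4=4, data at stream[12..16]='8hw1' -> body[4..8], body so far='33b88hw1'
Chunk 3: stream[18..19]='0' size=0 (terminator). Final body='33b88hw1' (8 bytes)

Answer: 33b88hw1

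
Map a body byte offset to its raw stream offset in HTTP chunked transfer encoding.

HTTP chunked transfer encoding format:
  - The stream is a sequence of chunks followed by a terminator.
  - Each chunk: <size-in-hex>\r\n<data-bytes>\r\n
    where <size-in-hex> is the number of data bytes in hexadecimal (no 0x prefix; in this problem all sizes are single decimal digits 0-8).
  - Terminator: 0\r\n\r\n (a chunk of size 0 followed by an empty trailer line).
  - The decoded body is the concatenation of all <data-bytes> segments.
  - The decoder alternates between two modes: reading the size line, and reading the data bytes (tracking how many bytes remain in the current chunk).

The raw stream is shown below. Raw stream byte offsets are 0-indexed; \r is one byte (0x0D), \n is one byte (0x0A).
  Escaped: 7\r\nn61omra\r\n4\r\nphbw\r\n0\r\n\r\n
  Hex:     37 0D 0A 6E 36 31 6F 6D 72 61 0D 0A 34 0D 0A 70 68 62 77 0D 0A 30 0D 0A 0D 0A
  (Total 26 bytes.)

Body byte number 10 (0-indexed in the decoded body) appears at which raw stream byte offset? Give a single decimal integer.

Chunk 1: stream[0..1]='7' size=0x7=7, data at stream[3..10]='n61omra' -> body[0..7], body so far='n61omra'
Chunk 2: stream[12..13]='4' size=0x4=4, data at stream[15..19]='phbw' -> body[7..11], body so far='n61omraphbw'
Chunk 3: stream[21..22]='0' size=0 (terminator). Final body='n61omraphbw' (11 bytes)
Body byte 10 at stream offset 18

Answer: 18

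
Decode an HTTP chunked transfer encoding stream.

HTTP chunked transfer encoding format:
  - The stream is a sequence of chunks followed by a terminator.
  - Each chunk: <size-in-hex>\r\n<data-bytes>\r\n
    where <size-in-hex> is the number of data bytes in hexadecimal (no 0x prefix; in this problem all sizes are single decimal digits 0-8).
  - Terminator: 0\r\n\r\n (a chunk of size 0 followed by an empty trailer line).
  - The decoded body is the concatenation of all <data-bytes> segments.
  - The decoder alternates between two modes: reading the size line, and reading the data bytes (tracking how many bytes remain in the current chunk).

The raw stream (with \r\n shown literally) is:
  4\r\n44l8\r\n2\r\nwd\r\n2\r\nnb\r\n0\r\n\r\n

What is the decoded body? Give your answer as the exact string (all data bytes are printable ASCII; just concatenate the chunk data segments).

Chunk 1: stream[0..1]='4' size=0x4=4, data at stream[3..7]='44l8' -> body[0..4], body so far='44l8'
Chunk 2: stream[9..10]='2' size=0x2=2, data at stream[12..14]='wd' -> body[4..6], body so far='44l8wd'
Chunk 3: stream[16..17]='2' size=0x2=2, data at stream[19..21]='nb' -> body[6..8], body so far='44l8wdnb'
Chunk 4: stream[23..24]='0' size=0 (terminator). Final body='44l8wdnb' (8 bytes)

Answer: 44l8wdnb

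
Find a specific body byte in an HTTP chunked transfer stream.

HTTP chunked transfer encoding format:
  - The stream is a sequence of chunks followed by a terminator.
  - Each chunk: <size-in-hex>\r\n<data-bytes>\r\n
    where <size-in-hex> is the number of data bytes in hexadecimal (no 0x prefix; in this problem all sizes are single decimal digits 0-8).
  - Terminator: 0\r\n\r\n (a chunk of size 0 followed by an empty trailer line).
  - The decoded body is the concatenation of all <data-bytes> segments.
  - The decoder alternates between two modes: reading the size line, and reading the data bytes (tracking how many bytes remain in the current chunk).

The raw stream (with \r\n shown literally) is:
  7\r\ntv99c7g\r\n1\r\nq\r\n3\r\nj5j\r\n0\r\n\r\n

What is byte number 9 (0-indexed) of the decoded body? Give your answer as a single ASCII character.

Chunk 1: stream[0..1]='7' size=0x7=7, data at stream[3..10]='tv99c7g' -> body[0..7], body so far='tv99c7g'
Chunk 2: stream[12..13]='1' size=0x1=1, data at stream[15..16]='q' -> body[7..8], body so far='tv99c7gq'
Chunk 3: stream[18..19]='3' size=0x3=3, data at stream[21..24]='j5j' -> body[8..11], body so far='tv99c7gqj5j'
Chunk 4: stream[26..27]='0' size=0 (terminator). Final body='tv99c7gqj5j' (11 bytes)
Body byte 9 = '5'

Answer: 5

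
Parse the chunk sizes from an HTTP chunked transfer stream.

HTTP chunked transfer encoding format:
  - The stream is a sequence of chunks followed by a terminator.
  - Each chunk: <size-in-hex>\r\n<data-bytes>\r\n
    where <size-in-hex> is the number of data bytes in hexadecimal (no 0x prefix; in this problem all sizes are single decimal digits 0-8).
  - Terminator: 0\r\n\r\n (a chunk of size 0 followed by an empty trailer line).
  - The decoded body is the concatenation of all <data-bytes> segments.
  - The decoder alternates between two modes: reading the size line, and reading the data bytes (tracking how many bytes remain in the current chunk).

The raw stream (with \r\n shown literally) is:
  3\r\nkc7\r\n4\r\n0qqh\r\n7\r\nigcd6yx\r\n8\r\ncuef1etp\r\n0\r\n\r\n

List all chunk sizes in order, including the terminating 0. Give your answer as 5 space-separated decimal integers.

Answer: 3 4 7 8 0

Derivation:
Chunk 1: stream[0..1]='3' size=0x3=3, data at stream[3..6]='kc7' -> body[0..3], body so far='kc7'
Chunk 2: stream[8..9]='4' size=0x4=4, data at stream[11..15]='0qqh' -> body[3..7], body so far='kc70qqh'
Chunk 3: stream[17..18]='7' size=0x7=7, data at stream[20..27]='igcd6yx' -> body[7..14], body so far='kc70qqhigcd6yx'
Chunk 4: stream[29..30]='8' size=0x8=8, data at stream[32..40]='cuef1etp' -> body[14..22], body so far='kc70qqhigcd6yxcuef1etp'
Chunk 5: stream[42..43]='0' size=0 (terminator). Final body='kc70qqhigcd6yxcuef1etp' (22 bytes)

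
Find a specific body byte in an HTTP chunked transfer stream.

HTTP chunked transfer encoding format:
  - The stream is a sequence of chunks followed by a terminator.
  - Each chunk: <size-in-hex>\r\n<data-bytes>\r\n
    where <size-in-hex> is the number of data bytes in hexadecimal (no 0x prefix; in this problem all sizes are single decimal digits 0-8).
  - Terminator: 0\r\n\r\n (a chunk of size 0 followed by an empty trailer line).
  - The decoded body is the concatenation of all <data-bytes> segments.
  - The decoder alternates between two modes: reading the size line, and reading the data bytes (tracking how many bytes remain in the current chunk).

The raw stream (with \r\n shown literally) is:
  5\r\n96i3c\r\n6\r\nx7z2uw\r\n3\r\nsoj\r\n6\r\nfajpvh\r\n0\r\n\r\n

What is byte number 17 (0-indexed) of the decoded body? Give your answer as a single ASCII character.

Chunk 1: stream[0..1]='5' size=0x5=5, data at stream[3..8]='96i3c' -> body[0..5], body so far='96i3c'
Chunk 2: stream[10..11]='6' size=0x6=6, data at stream[13..19]='x7z2uw' -> body[5..11], body so far='96i3cx7z2uw'
Chunk 3: stream[21..22]='3' size=0x3=3, data at stream[24..27]='soj' -> body[11..14], body so far='96i3cx7z2uwsoj'
Chunk 4: stream[29..30]='6' size=0x6=6, data at stream[32..38]='fajpvh' -> body[14..20], body so far='96i3cx7z2uwsojfajpvh'
Chunk 5: stream[40..41]='0' size=0 (terminator). Final body='96i3cx7z2uwsojfajpvh' (20 bytes)
Body byte 17 = 'p'

Answer: p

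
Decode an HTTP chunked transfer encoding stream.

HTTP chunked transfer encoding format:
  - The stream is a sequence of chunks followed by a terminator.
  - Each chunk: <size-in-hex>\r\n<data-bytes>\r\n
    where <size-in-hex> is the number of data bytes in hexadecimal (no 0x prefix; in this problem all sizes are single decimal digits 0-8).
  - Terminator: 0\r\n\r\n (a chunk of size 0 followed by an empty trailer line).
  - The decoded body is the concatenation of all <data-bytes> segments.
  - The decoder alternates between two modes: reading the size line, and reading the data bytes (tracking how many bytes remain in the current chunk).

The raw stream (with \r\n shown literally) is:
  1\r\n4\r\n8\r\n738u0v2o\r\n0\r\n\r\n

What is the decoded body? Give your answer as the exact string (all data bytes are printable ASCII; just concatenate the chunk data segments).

Chunk 1: stream[0..1]='1' size=0x1=1, data at stream[3..4]='4' -> body[0..1], body so far='4'
Chunk 2: stream[6..7]='8' size=0x8=8, data at stream[9..17]='738u0v2o' -> body[1..9], body so far='4738u0v2o'
Chunk 3: stream[19..20]='0' size=0 (terminator). Final body='4738u0v2o' (9 bytes)

Answer: 4738u0v2o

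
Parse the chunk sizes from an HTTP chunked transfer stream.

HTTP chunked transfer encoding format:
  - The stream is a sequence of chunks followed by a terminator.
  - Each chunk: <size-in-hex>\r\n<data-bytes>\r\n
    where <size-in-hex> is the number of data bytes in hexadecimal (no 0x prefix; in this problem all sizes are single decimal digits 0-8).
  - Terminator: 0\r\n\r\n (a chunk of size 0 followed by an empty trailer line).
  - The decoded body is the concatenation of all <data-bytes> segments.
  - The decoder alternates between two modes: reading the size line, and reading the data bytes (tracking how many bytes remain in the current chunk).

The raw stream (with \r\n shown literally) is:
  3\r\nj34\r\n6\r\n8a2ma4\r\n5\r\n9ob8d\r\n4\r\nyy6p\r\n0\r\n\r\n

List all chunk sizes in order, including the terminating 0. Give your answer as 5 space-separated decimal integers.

Answer: 3 6 5 4 0

Derivation:
Chunk 1: stream[0..1]='3' size=0x3=3, data at stream[3..6]='j34' -> body[0..3], body so far='j34'
Chunk 2: stream[8..9]='6' size=0x6=6, data at stream[11..17]='8a2ma4' -> body[3..9], body so far='j348a2ma4'
Chunk 3: stream[19..20]='5' size=0x5=5, data at stream[22..27]='9ob8d' -> body[9..14], body so far='j348a2ma49ob8d'
Chunk 4: stream[29..30]='4' size=0x4=4, data at stream[32..36]='yy6p' -> body[14..18], body so far='j348a2ma49ob8dyy6p'
Chunk 5: stream[38..39]='0' size=0 (terminator). Final body='j348a2ma49ob8dyy6p' (18 bytes)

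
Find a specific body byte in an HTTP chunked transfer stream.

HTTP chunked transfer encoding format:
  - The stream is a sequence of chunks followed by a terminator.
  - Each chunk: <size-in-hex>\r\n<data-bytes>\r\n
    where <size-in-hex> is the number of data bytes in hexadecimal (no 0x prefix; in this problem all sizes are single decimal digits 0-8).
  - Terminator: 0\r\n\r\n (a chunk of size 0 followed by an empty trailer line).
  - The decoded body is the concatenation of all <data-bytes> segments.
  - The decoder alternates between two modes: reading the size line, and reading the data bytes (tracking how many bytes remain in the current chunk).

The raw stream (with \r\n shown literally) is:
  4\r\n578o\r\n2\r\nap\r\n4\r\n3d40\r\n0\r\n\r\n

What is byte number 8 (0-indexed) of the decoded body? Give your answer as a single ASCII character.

Answer: 4

Derivation:
Chunk 1: stream[0..1]='4' size=0x4=4, data at stream[3..7]='578o' -> body[0..4], body so far='578o'
Chunk 2: stream[9..10]='2' size=0x2=2, data at stream[12..14]='ap' -> body[4..6], body so far='578oap'
Chunk 3: stream[16..17]='4' size=0x4=4, data at stream[19..23]='3d40' -> body[6..10], body so far='578oap3d40'
Chunk 4: stream[25..26]='0' size=0 (terminator). Final body='578oap3d40' (10 bytes)
Body byte 8 = '4'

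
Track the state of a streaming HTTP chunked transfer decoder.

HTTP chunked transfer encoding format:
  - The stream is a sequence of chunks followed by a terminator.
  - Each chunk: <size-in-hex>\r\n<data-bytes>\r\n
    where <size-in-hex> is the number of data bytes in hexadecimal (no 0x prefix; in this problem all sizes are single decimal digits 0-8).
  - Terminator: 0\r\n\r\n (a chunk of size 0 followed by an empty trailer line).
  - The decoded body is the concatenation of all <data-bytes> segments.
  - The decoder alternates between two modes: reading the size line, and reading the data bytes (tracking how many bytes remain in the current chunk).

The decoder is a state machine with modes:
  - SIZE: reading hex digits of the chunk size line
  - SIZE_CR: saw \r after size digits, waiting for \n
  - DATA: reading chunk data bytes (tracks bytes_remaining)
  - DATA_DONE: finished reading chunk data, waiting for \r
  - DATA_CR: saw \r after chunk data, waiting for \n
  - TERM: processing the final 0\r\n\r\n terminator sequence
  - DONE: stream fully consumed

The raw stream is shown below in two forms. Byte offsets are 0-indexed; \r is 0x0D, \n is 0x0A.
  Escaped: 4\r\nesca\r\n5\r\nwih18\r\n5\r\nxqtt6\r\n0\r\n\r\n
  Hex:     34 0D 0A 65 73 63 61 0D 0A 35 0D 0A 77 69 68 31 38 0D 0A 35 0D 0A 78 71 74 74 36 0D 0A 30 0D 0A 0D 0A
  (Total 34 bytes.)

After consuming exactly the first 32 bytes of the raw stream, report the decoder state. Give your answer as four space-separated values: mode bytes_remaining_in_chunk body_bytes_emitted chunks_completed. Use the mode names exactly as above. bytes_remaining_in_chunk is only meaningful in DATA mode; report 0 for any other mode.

Byte 0 = '4': mode=SIZE remaining=0 emitted=0 chunks_done=0
Byte 1 = 0x0D: mode=SIZE_CR remaining=0 emitted=0 chunks_done=0
Byte 2 = 0x0A: mode=DATA remaining=4 emitted=0 chunks_done=0
Byte 3 = 'e': mode=DATA remaining=3 emitted=1 chunks_done=0
Byte 4 = 's': mode=DATA remaining=2 emitted=2 chunks_done=0
Byte 5 = 'c': mode=DATA remaining=1 emitted=3 chunks_done=0
Byte 6 = 'a': mode=DATA_DONE remaining=0 emitted=4 chunks_done=0
Byte 7 = 0x0D: mode=DATA_CR remaining=0 emitted=4 chunks_done=0
Byte 8 = 0x0A: mode=SIZE remaining=0 emitted=4 chunks_done=1
Byte 9 = '5': mode=SIZE remaining=0 emitted=4 chunks_done=1
Byte 10 = 0x0D: mode=SIZE_CR remaining=0 emitted=4 chunks_done=1
Byte 11 = 0x0A: mode=DATA remaining=5 emitted=4 chunks_done=1
Byte 12 = 'w': mode=DATA remaining=4 emitted=5 chunks_done=1
Byte 13 = 'i': mode=DATA remaining=3 emitted=6 chunks_done=1
Byte 14 = 'h': mode=DATA remaining=2 emitted=7 chunks_done=1
Byte 15 = '1': mode=DATA remaining=1 emitted=8 chunks_done=1
Byte 16 = '8': mode=DATA_DONE remaining=0 emitted=9 chunks_done=1
Byte 17 = 0x0D: mode=DATA_CR remaining=0 emitted=9 chunks_done=1
Byte 18 = 0x0A: mode=SIZE remaining=0 emitted=9 chunks_done=2
Byte 19 = '5': mode=SIZE remaining=0 emitted=9 chunks_done=2
Byte 20 = 0x0D: mode=SIZE_CR remaining=0 emitted=9 chunks_done=2
Byte 21 = 0x0A: mode=DATA remaining=5 emitted=9 chunks_done=2
Byte 22 = 'x': mode=DATA remaining=4 emitted=10 chunks_done=2
Byte 23 = 'q': mode=DATA remaining=3 emitted=11 chunks_done=2
Byte 24 = 't': mode=DATA remaining=2 emitted=12 chunks_done=2
Byte 25 = 't': mode=DATA remaining=1 emitted=13 chunks_done=2
Byte 26 = '6': mode=DATA_DONE remaining=0 emitted=14 chunks_done=2
Byte 27 = 0x0D: mode=DATA_CR remaining=0 emitted=14 chunks_done=2
Byte 28 = 0x0A: mode=SIZE remaining=0 emitted=14 chunks_done=3
Byte 29 = '0': mode=SIZE remaining=0 emitted=14 chunks_done=3
Byte 30 = 0x0D: mode=SIZE_CR remaining=0 emitted=14 chunks_done=3
Byte 31 = 0x0A: mode=TERM remaining=0 emitted=14 chunks_done=3

Answer: TERM 0 14 3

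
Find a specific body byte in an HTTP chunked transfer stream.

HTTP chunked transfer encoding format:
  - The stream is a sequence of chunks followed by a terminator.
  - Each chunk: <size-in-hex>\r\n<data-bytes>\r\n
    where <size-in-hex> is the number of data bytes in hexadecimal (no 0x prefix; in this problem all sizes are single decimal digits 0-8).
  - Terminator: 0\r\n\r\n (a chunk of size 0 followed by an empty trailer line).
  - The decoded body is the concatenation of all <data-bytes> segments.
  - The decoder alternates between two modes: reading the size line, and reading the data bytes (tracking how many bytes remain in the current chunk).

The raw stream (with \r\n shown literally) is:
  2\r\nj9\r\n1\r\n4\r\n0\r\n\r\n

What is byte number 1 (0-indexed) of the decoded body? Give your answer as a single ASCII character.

Chunk 1: stream[0..1]='2' size=0x2=2, data at stream[3..5]='j9' -> body[0..2], body so far='j9'
Chunk 2: stream[7..8]='1' size=0x1=1, data at stream[10..11]='4' -> body[2..3], body so far='j94'
Chunk 3: stream[13..14]='0' size=0 (terminator). Final body='j94' (3 bytes)
Body byte 1 = '9'

Answer: 9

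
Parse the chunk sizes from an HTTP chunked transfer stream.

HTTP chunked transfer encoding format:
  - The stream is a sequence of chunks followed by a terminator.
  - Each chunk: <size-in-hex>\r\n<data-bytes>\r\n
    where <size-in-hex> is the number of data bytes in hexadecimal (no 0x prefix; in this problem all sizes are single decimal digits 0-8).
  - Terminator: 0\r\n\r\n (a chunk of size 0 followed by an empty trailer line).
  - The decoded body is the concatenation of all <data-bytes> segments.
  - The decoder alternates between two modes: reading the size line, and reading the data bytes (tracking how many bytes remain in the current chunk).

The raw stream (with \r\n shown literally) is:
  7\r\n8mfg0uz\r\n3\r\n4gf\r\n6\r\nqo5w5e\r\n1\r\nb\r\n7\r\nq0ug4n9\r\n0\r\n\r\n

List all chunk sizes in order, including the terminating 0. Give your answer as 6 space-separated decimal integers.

Answer: 7 3 6 1 7 0

Derivation:
Chunk 1: stream[0..1]='7' size=0x7=7, data at stream[3..10]='8mfg0uz' -> body[0..7], body so far='8mfg0uz'
Chunk 2: stream[12..13]='3' size=0x3=3, data at stream[15..18]='4gf' -> body[7..10], body so far='8mfg0uz4gf'
Chunk 3: stream[20..21]='6' size=0x6=6, data at stream[23..29]='qo5w5e' -> body[10..16], body so far='8mfg0uz4gfqo5w5e'
Chunk 4: stream[31..32]='1' size=0x1=1, data at stream[34..35]='b' -> body[16..17], body so far='8mfg0uz4gfqo5w5eb'
Chunk 5: stream[37..38]='7' size=0x7=7, data at stream[40..47]='q0ug4n9' -> body[17..24], body so far='8mfg0uz4gfqo5w5ebq0ug4n9'
Chunk 6: stream[49..50]='0' size=0 (terminator). Final body='8mfg0uz4gfqo5w5ebq0ug4n9' (24 bytes)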